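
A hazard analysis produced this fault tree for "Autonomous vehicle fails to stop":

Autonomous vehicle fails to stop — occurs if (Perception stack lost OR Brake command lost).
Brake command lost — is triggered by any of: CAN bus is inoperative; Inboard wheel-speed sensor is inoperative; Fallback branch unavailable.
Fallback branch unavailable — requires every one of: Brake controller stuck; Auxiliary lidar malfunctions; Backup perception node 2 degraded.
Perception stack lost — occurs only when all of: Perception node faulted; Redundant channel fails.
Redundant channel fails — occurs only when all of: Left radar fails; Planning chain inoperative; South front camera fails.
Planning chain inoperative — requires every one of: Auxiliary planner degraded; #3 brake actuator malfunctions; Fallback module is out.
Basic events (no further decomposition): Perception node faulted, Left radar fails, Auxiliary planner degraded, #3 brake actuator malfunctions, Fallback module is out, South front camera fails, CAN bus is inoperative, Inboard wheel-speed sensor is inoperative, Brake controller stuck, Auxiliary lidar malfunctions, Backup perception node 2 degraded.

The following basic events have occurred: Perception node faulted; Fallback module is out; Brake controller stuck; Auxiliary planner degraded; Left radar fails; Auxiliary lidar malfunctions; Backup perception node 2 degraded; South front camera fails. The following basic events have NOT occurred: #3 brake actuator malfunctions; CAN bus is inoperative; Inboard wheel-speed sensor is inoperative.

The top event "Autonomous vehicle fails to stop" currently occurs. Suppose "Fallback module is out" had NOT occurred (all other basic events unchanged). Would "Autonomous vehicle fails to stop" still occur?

Yes

Counterfactual: set "Fallback module is out" to not occurred.
Planning chain inoperative [AND]: Auxiliary planner degraded=occurs, #3 brake actuator malfunctions=not, Fallback module is out=not → not all inputs occur → does not occur.
Redundant channel fails [AND]: Left radar fails=occurs, Planning chain inoperative=not, South front camera fails=occurs → not all inputs occur → does not occur.
Perception stack lost [AND]: Perception node faulted=occurs, Redundant channel fails=not → not all inputs occur → does not occur.
Fallback branch unavailable [AND]: Brake controller stuck=occurs, Auxiliary lidar malfunctions=occurs, Backup perception node 2 degraded=occurs → all inputs occur → occurs.
Brake command lost [OR]: CAN bus is inoperative=not, Inboard wheel-speed sensor is inoperative=not, Fallback branch unavailable=occurs → at least one input occurs → occurs.
Autonomous vehicle fails to stop [OR]: Perception stack lost=not, Brake command lost=occurs → at least one input occurs → occurs.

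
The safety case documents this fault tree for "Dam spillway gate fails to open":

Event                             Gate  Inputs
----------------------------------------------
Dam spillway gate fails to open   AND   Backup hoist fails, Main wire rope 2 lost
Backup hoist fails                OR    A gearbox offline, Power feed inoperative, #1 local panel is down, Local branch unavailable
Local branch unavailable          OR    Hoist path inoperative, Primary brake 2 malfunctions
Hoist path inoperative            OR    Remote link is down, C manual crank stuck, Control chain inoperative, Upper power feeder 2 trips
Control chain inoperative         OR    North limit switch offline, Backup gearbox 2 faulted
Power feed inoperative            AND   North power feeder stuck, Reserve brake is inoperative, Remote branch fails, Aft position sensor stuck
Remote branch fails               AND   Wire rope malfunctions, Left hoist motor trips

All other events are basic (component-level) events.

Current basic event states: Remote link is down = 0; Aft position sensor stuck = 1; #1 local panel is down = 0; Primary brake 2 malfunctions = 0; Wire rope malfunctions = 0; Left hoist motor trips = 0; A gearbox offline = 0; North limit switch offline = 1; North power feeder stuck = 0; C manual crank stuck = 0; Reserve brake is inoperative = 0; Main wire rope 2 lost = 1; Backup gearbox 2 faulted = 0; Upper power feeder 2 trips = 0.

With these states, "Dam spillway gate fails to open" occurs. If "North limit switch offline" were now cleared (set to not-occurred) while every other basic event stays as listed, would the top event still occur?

Counterfactual: set "North limit switch offline" to not occurred.
Remote branch fails [AND]: Wire rope malfunctions=not, Left hoist motor trips=not → not all inputs occur → does not occur.
Power feed inoperative [AND]: North power feeder stuck=not, Reserve brake is inoperative=not, Remote branch fails=not, Aft position sensor stuck=occurs → not all inputs occur → does not occur.
Control chain inoperative [OR]: North limit switch offline=not, Backup gearbox 2 faulted=not → no input occurs → does not occur.
Hoist path inoperative [OR]: Remote link is down=not, C manual crank stuck=not, Control chain inoperative=not, Upper power feeder 2 trips=not → no input occurs → does not occur.
Local branch unavailable [OR]: Hoist path inoperative=not, Primary brake 2 malfunctions=not → no input occurs → does not occur.
Backup hoist fails [OR]: A gearbox offline=not, Power feed inoperative=not, #1 local panel is down=not, Local branch unavailable=not → no input occurs → does not occur.
Dam spillway gate fails to open [AND]: Backup hoist fails=not, Main wire rope 2 lost=occurs → not all inputs occur → does not occur.

No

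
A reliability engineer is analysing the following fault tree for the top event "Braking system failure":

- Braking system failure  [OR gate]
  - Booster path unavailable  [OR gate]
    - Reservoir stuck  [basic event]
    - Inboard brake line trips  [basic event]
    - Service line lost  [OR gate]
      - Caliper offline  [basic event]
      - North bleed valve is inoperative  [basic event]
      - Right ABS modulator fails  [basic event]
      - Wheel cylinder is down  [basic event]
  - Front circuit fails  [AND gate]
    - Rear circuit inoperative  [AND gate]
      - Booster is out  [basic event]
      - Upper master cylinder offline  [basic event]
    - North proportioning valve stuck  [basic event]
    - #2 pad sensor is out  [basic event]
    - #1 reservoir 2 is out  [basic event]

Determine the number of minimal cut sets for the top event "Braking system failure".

7

Service line lost [OR]: union of children's cut sets → 4 cut set(s).
Booster path unavailable [OR]: union of children's cut sets → 6 cut set(s).
Rear circuit inoperative [AND]: one cut set from each child combined → 1 × 1 = 1 cut set(s).
Front circuit fails [AND]: one cut set from each child combined → 1 × 1 × 1 × 1 = 1 cut set(s).
Braking system failure [OR]: union of children's cut sets → 7 cut set(s).
Minimal cut sets: {Reservoir stuck}; {Inboard brake line trips}; {Caliper offline}; {North bleed valve is inoperative}; {Right ABS modulator fails}; {Wheel cylinder is down}; {#1 reservoir 2 is out, #2 pad sensor is out, Booster is out, North proportioning valve stuck, Upper master cylinder offline}.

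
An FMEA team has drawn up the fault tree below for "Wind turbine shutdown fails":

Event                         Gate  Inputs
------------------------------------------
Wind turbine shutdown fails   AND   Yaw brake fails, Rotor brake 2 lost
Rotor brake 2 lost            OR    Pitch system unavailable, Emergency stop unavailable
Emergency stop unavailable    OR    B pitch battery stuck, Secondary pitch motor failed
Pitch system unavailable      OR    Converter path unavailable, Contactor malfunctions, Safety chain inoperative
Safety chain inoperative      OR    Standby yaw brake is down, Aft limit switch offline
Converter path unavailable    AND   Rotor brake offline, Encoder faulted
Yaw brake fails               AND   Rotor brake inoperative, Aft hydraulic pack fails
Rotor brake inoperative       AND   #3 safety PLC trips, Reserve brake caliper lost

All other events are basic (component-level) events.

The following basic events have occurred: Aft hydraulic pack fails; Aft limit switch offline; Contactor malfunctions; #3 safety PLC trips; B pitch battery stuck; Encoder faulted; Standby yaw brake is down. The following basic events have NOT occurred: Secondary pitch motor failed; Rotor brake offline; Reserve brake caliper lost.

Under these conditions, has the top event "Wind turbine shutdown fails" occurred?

Rotor brake inoperative [AND]: #3 safety PLC trips=occurs, Reserve brake caliper lost=not → not all inputs occur → does not occur.
Yaw brake fails [AND]: Rotor brake inoperative=not, Aft hydraulic pack fails=occurs → not all inputs occur → does not occur.
Converter path unavailable [AND]: Rotor brake offline=not, Encoder faulted=occurs → not all inputs occur → does not occur.
Safety chain inoperative [OR]: Standby yaw brake is down=occurs, Aft limit switch offline=occurs → at least one input occurs → occurs.
Pitch system unavailable [OR]: Converter path unavailable=not, Contactor malfunctions=occurs, Safety chain inoperative=occurs → at least one input occurs → occurs.
Emergency stop unavailable [OR]: B pitch battery stuck=occurs, Secondary pitch motor failed=not → at least one input occurs → occurs.
Rotor brake 2 lost [OR]: Pitch system unavailable=occurs, Emergency stop unavailable=occurs → at least one input occurs → occurs.
Wind turbine shutdown fails [AND]: Yaw brake fails=not, Rotor brake 2 lost=occurs → not all inputs occur → does not occur.

No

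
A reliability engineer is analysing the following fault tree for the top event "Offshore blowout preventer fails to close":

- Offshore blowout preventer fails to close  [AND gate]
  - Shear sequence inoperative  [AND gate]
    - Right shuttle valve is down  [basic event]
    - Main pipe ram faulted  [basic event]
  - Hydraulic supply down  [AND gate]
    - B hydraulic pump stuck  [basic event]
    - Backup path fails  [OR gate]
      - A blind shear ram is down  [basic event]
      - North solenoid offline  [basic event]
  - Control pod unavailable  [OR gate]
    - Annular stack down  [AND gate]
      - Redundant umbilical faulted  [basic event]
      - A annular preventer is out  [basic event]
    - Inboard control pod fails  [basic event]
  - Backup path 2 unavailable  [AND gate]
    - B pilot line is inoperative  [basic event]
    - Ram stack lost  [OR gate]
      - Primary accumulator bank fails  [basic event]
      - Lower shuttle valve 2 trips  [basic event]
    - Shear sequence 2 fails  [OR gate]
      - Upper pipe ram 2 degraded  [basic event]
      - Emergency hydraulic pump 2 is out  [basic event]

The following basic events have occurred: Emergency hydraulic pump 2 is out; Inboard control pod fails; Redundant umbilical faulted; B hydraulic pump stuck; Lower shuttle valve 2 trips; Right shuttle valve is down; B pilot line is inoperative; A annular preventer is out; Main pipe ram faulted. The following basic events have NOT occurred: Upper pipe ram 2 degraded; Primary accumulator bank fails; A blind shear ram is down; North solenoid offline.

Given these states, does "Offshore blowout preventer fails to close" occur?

Shear sequence inoperative [AND]: Right shuttle valve is down=occurs, Main pipe ram faulted=occurs → all inputs occur → occurs.
Backup path fails [OR]: A blind shear ram is down=not, North solenoid offline=not → no input occurs → does not occur.
Hydraulic supply down [AND]: B hydraulic pump stuck=occurs, Backup path fails=not → not all inputs occur → does not occur.
Annular stack down [AND]: Redundant umbilical faulted=occurs, A annular preventer is out=occurs → all inputs occur → occurs.
Control pod unavailable [OR]: Annular stack down=occurs, Inboard control pod fails=occurs → at least one input occurs → occurs.
Ram stack lost [OR]: Primary accumulator bank fails=not, Lower shuttle valve 2 trips=occurs → at least one input occurs → occurs.
Shear sequence 2 fails [OR]: Upper pipe ram 2 degraded=not, Emergency hydraulic pump 2 is out=occurs → at least one input occurs → occurs.
Backup path 2 unavailable [AND]: B pilot line is inoperative=occurs, Ram stack lost=occurs, Shear sequence 2 fails=occurs → all inputs occur → occurs.
Offshore blowout preventer fails to close [AND]: Shear sequence inoperative=occurs, Hydraulic supply down=not, Control pod unavailable=occurs, Backup path 2 unavailable=occurs → not all inputs occur → does not occur.

No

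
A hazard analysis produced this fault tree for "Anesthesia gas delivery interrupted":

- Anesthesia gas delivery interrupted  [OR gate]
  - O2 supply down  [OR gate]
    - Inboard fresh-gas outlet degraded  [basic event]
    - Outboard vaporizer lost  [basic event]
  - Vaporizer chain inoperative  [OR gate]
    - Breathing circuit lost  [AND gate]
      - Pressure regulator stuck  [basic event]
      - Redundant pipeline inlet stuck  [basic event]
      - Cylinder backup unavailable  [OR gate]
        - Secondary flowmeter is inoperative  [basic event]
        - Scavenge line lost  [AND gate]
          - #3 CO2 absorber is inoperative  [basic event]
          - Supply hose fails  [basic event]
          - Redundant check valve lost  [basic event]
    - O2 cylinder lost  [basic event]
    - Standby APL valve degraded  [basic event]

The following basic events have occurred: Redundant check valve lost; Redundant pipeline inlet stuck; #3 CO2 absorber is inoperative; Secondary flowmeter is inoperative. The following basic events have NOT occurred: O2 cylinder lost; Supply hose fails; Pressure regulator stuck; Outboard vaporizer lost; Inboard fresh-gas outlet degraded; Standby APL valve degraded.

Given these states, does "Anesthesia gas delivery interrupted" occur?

O2 supply down [OR]: Inboard fresh-gas outlet degraded=not, Outboard vaporizer lost=not → no input occurs → does not occur.
Scavenge line lost [AND]: #3 CO2 absorber is inoperative=occurs, Supply hose fails=not, Redundant check valve lost=occurs → not all inputs occur → does not occur.
Cylinder backup unavailable [OR]: Secondary flowmeter is inoperative=occurs, Scavenge line lost=not → at least one input occurs → occurs.
Breathing circuit lost [AND]: Pressure regulator stuck=not, Redundant pipeline inlet stuck=occurs, Cylinder backup unavailable=occurs → not all inputs occur → does not occur.
Vaporizer chain inoperative [OR]: Breathing circuit lost=not, O2 cylinder lost=not, Standby APL valve degraded=not → no input occurs → does not occur.
Anesthesia gas delivery interrupted [OR]: O2 supply down=not, Vaporizer chain inoperative=not → no input occurs → does not occur.

No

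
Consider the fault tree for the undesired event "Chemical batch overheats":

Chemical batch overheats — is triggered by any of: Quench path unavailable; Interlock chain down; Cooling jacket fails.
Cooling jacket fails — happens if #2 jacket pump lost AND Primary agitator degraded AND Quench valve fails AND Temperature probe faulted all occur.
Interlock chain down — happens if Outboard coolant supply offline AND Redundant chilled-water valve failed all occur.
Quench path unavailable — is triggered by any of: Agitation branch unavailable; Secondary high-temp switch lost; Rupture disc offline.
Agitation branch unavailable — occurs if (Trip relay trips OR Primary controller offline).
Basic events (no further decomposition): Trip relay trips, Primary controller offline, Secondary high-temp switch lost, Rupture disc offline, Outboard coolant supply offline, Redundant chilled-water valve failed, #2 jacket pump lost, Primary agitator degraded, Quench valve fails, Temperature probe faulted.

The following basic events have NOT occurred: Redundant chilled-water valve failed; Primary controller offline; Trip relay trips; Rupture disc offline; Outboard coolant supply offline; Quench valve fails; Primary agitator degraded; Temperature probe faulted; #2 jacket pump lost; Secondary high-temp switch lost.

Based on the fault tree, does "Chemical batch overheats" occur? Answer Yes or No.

Agitation branch unavailable [OR]: Trip relay trips=not, Primary controller offline=not → no input occurs → does not occur.
Quench path unavailable [OR]: Agitation branch unavailable=not, Secondary high-temp switch lost=not, Rupture disc offline=not → no input occurs → does not occur.
Interlock chain down [AND]: Outboard coolant supply offline=not, Redundant chilled-water valve failed=not → not all inputs occur → does not occur.
Cooling jacket fails [AND]: #2 jacket pump lost=not, Primary agitator degraded=not, Quench valve fails=not, Temperature probe faulted=not → not all inputs occur → does not occur.
Chemical batch overheats [OR]: Quench path unavailable=not, Interlock chain down=not, Cooling jacket fails=not → no input occurs → does not occur.

No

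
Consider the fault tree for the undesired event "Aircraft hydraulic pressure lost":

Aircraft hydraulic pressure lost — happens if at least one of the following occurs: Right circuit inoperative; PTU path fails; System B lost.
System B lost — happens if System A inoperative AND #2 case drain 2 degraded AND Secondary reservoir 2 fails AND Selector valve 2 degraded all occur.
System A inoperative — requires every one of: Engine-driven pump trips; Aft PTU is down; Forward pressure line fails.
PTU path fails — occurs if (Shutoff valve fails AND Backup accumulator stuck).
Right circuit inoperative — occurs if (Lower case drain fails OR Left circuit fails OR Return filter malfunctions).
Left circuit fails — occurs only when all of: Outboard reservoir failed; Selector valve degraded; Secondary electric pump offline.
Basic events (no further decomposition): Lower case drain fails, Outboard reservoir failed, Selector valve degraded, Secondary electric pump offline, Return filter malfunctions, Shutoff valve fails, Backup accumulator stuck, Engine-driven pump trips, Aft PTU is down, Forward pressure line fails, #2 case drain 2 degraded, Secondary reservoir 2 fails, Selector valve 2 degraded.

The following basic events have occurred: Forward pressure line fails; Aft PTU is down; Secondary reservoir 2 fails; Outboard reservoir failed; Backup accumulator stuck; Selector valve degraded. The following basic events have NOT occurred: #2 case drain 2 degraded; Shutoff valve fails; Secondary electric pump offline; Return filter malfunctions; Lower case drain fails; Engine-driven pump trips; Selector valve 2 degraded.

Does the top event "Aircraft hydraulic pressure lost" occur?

No

Left circuit fails [AND]: Outboard reservoir failed=occurs, Selector valve degraded=occurs, Secondary electric pump offline=not → not all inputs occur → does not occur.
Right circuit inoperative [OR]: Lower case drain fails=not, Left circuit fails=not, Return filter malfunctions=not → no input occurs → does not occur.
PTU path fails [AND]: Shutoff valve fails=not, Backup accumulator stuck=occurs → not all inputs occur → does not occur.
System A inoperative [AND]: Engine-driven pump trips=not, Aft PTU is down=occurs, Forward pressure line fails=occurs → not all inputs occur → does not occur.
System B lost [AND]: System A inoperative=not, #2 case drain 2 degraded=not, Secondary reservoir 2 fails=occurs, Selector valve 2 degraded=not → not all inputs occur → does not occur.
Aircraft hydraulic pressure lost [OR]: Right circuit inoperative=not, PTU path fails=not, System B lost=not → no input occurs → does not occur.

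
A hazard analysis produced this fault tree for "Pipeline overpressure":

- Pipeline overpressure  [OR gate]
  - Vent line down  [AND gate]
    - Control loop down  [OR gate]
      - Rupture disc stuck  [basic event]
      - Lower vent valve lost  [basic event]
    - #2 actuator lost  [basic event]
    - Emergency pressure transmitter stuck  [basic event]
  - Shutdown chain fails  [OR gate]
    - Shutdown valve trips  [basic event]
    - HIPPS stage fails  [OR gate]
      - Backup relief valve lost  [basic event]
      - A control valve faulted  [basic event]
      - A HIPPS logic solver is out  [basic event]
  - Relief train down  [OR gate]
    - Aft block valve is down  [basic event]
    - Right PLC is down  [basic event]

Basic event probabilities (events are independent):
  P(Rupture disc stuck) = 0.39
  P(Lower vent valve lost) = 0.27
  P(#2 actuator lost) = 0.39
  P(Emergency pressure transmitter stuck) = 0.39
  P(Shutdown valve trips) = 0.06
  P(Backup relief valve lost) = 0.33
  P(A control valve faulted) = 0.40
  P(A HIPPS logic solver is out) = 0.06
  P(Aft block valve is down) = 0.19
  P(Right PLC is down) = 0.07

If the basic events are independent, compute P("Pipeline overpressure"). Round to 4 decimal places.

P(Control loop down) [OR] = 1 − (1−0.39) × (1−0.27) = 0.554700
P(Vent line down) [AND] = 0.554700 × 0.39 × 0.39 = 0.084370
P(HIPPS stage fails) [OR] = 1 − (1−0.33) × (1−0.40) × (1−0.06) = 0.622120
P(Shutdown chain fails) [OR] = 1 − (1−0.06) × (1−0.622120) = 0.644793
P(Relief train down) [OR] = 1 − (1−0.19) × (1−0.07) = 0.246700
P(Pipeline overpressure) [OR] = 1 − (1−0.084370) × (1−0.644793) × (1−0.246700) = 0.754998
Rounded to 4 decimal places: P(Pipeline overpressure) ≈ 0.7550.

0.7550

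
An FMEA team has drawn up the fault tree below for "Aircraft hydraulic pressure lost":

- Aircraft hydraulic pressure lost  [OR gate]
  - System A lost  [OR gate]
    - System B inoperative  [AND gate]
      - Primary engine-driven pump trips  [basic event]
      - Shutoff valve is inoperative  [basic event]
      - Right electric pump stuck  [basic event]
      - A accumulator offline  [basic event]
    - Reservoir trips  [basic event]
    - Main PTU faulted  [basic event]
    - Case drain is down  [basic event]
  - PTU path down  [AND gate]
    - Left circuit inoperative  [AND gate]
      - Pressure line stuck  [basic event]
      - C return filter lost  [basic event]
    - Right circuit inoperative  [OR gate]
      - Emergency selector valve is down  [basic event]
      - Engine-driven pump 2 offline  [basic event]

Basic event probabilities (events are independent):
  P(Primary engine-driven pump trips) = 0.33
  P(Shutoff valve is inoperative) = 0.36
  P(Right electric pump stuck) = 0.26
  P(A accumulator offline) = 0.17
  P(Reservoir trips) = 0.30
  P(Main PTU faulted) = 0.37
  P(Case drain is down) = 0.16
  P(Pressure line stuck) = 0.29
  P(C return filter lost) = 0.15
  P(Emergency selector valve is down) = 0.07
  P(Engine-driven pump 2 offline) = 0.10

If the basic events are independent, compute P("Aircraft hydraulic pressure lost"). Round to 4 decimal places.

P(System B inoperative) [AND] = 0.33 × 0.36 × 0.26 × 0.17 = 0.005251
P(System A lost) [OR] = 1 − (1−0.005251) × (1−0.30) × (1−0.37) × (1−0.16) = 0.631505
P(Left circuit inoperative) [AND] = 0.29 × 0.15 = 0.043500
P(Right circuit inoperative) [OR] = 1 − (1−0.07) × (1−0.10) = 0.163000
P(PTU path down) [AND] = 0.043500 × 0.163000 = 0.007091
P(Aircraft hydraulic pressure lost) [OR] = 1 − (1−0.631505) × (1−0.007091) = 0.634118
Rounded to 4 decimal places: P(Aircraft hydraulic pressure lost) ≈ 0.6341.

0.6341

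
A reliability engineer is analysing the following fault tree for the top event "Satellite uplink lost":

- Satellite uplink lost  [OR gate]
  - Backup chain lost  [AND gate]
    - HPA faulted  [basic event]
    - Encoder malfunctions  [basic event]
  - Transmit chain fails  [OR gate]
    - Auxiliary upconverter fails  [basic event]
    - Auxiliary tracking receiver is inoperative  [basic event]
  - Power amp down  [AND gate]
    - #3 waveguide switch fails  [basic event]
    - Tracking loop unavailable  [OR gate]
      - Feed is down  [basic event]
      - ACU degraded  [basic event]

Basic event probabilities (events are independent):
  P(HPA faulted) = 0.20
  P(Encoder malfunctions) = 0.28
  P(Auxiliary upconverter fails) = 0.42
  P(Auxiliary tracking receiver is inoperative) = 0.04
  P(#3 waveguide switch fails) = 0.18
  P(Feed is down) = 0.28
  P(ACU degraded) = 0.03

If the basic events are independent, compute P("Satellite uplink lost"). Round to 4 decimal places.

0.5029

P(Backup chain lost) [AND] = 0.20 × 0.28 = 0.056000
P(Transmit chain fails) [OR] = 1 − (1−0.42) × (1−0.04) = 0.443200
P(Tracking loop unavailable) [OR] = 1 − (1−0.28) × (1−0.03) = 0.301600
P(Power amp down) [AND] = 0.18 × 0.301600 = 0.054288
P(Satellite uplink lost) [OR] = 1 − (1−0.056000) × (1−0.443200) × (1−0.054288) = 0.502916
Rounded to 4 decimal places: P(Satellite uplink lost) ≈ 0.5029.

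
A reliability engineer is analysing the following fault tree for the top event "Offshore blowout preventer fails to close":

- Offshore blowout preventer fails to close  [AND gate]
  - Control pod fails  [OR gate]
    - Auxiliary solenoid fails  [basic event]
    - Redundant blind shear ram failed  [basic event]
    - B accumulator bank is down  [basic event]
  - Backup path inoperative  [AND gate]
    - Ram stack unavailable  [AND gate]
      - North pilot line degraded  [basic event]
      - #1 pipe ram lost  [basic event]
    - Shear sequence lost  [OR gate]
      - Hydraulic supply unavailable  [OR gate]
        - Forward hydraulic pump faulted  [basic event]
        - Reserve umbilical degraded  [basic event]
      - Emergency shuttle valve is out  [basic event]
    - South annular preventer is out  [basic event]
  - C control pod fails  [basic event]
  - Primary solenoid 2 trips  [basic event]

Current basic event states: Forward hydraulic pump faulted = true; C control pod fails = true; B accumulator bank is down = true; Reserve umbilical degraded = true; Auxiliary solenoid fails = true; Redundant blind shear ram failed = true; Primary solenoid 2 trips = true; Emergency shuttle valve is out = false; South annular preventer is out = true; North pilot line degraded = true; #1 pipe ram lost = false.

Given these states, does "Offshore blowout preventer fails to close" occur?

No

Control pod fails [OR]: Auxiliary solenoid fails=occurs, Redundant blind shear ram failed=occurs, B accumulator bank is down=occurs → at least one input occurs → occurs.
Ram stack unavailable [AND]: North pilot line degraded=occurs, #1 pipe ram lost=not → not all inputs occur → does not occur.
Hydraulic supply unavailable [OR]: Forward hydraulic pump faulted=occurs, Reserve umbilical degraded=occurs → at least one input occurs → occurs.
Shear sequence lost [OR]: Hydraulic supply unavailable=occurs, Emergency shuttle valve is out=not → at least one input occurs → occurs.
Backup path inoperative [AND]: Ram stack unavailable=not, Shear sequence lost=occurs, South annular preventer is out=occurs → not all inputs occur → does not occur.
Offshore blowout preventer fails to close [AND]: Control pod fails=occurs, Backup path inoperative=not, C control pod fails=occurs, Primary solenoid 2 trips=occurs → not all inputs occur → does not occur.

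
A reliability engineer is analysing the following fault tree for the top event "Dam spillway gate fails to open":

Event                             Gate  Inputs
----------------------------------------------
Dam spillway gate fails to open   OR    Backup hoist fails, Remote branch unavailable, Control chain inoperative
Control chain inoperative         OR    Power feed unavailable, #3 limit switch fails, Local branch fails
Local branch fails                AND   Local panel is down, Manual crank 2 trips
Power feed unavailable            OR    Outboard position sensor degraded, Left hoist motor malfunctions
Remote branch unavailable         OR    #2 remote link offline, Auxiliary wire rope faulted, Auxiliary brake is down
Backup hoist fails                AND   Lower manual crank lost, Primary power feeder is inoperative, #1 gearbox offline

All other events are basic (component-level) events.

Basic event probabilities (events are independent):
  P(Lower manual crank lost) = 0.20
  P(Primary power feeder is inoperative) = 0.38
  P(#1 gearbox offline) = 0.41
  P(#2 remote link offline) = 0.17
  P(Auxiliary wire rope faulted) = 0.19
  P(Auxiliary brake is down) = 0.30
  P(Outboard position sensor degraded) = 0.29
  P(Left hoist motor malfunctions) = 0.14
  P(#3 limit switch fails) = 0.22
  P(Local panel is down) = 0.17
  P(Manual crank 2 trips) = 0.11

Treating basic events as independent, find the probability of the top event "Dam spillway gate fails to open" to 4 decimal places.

0.7869

P(Backup hoist fails) [AND] = 0.20 × 0.38 × 0.41 = 0.031160
P(Remote branch unavailable) [OR] = 1 − (1−0.17) × (1−0.19) × (1−0.30) = 0.529390
P(Power feed unavailable) [OR] = 1 − (1−0.29) × (1−0.14) = 0.389400
P(Local branch fails) [AND] = 0.17 × 0.11 = 0.018700
P(Control chain inoperative) [OR] = 1 − (1−0.389400) × (1−0.22) × (1−0.018700) = 0.532638
P(Dam spillway gate fails to open) [OR] = 1 − (1−0.031160) × (1−0.529390) × (1−0.532638) = 0.786908
Rounded to 4 decimal places: P(Dam spillway gate fails to open) ≈ 0.7869.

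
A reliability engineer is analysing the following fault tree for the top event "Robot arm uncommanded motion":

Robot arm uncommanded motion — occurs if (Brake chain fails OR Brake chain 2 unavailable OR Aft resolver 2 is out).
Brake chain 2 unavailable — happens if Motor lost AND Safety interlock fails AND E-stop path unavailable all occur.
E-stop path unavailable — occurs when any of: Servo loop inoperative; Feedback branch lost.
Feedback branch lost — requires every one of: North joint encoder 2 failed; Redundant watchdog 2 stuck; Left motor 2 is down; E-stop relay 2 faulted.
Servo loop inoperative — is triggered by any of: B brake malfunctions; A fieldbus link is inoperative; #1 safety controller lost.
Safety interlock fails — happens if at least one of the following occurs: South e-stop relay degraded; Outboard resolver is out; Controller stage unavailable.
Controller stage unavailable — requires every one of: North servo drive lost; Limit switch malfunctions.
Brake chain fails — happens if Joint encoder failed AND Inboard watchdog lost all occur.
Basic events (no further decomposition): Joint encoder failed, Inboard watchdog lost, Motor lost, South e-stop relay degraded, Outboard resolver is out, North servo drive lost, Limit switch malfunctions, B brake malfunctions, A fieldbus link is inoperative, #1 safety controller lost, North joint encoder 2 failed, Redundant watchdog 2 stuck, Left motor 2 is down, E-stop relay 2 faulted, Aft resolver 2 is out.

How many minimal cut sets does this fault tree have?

14

Brake chain fails [AND]: one cut set from each child combined → 1 × 1 = 1 cut set(s).
Controller stage unavailable [AND]: one cut set from each child combined → 1 × 1 = 1 cut set(s).
Safety interlock fails [OR]: union of children's cut sets → 3 cut set(s).
Servo loop inoperative [OR]: union of children's cut sets → 3 cut set(s).
Feedback branch lost [AND]: one cut set from each child combined → 1 × 1 × 1 × 1 = 1 cut set(s).
E-stop path unavailable [OR]: union of children's cut sets → 4 cut set(s).
Brake chain 2 unavailable [AND]: one cut set from each child combined → 1 × 3 × 4 = 12 cut set(s).
Robot arm uncommanded motion [OR]: union of children's cut sets → 14 cut set(s).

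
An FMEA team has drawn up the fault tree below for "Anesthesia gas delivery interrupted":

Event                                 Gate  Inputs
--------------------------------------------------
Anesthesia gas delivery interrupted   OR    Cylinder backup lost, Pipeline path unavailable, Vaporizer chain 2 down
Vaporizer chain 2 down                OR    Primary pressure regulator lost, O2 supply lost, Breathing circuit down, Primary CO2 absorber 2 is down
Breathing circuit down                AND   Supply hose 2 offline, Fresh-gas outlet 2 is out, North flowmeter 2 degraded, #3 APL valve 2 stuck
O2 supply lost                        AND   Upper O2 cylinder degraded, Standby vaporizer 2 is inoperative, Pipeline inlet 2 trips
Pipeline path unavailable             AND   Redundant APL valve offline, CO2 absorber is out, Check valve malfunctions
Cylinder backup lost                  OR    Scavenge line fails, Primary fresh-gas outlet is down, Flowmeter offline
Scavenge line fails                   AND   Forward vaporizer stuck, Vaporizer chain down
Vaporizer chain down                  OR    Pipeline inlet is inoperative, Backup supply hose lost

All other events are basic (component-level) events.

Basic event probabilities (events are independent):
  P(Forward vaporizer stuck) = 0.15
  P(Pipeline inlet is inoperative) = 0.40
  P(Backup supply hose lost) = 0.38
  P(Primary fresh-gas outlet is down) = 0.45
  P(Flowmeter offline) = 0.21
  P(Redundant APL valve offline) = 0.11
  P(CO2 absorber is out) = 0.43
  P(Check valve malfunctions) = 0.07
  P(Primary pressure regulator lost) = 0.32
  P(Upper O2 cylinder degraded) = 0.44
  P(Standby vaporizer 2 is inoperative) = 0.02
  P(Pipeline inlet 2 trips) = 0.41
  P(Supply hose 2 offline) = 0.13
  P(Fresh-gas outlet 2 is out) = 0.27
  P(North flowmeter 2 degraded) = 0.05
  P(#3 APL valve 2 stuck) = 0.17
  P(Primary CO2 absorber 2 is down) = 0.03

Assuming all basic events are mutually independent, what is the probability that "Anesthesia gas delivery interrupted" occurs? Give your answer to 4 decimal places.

P(Vaporizer chain down) [OR] = 1 − (1−0.40) × (1−0.38) = 0.628000
P(Scavenge line fails) [AND] = 0.15 × 0.628000 = 0.094200
P(Cylinder backup lost) [OR] = 1 − (1−0.094200) × (1−0.45) × (1−0.21) = 0.606430
P(Pipeline path unavailable) [AND] = 0.11 × 0.43 × 0.07 = 0.003311
P(O2 supply lost) [AND] = 0.44 × 0.02 × 0.41 = 0.003608
P(Breathing circuit down) [AND] = 0.13 × 0.27 × 0.05 × 0.17 = 0.000298
P(Vaporizer chain 2 down) [OR] = 1 − (1−0.32) × (1−0.003608) × (1−0.000298) × (1−0.03) = 0.342976
P(Anesthesia gas delivery interrupted) [OR] = 1 − (1−0.606430) × (1−0.003311) × (1−0.342976) = 0.742271
Rounded to 4 decimal places: P(Anesthesia gas delivery interrupted) ≈ 0.7423.

0.7423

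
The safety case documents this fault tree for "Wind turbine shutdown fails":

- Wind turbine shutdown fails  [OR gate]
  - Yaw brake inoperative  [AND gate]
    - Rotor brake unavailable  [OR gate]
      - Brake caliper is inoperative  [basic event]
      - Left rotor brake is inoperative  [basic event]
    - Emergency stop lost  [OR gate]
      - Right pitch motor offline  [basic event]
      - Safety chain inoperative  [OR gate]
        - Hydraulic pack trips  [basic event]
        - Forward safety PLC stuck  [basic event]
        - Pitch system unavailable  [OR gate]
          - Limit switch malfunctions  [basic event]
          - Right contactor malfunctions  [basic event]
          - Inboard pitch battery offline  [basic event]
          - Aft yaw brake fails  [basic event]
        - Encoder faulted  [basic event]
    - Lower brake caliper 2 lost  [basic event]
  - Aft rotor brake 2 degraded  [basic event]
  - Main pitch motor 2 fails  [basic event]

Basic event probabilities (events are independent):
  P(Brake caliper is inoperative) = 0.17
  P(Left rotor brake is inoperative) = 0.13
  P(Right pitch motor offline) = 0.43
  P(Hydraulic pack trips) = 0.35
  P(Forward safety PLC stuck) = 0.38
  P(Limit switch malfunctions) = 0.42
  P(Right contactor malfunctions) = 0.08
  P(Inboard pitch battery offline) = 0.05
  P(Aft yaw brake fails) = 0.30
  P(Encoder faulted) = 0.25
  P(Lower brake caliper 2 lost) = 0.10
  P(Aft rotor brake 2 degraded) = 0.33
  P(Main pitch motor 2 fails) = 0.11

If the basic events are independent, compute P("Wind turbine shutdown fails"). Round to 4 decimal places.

0.4193

P(Rotor brake unavailable) [OR] = 1 − (1−0.17) × (1−0.13) = 0.277900
P(Pitch system unavailable) [OR] = 1 − (1−0.42) × (1−0.08) × (1−0.05) × (1−0.30) = 0.645156
P(Safety chain inoperative) [OR] = 1 − (1−0.35) × (1−0.38) × (1−0.645156) × (1−0.25) = 0.892748
P(Emergency stop lost) [OR] = 1 − (1−0.43) × (1−0.892748) = 0.938866
P(Yaw brake inoperative) [AND] = 0.277900 × 0.938866 × 0.10 = 0.026091
P(Wind turbine shutdown fails) [OR] = 1 − (1−0.026091) × (1−0.33) × (1−0.11) = 0.419258
Rounded to 4 decimal places: P(Wind turbine shutdown fails) ≈ 0.4193.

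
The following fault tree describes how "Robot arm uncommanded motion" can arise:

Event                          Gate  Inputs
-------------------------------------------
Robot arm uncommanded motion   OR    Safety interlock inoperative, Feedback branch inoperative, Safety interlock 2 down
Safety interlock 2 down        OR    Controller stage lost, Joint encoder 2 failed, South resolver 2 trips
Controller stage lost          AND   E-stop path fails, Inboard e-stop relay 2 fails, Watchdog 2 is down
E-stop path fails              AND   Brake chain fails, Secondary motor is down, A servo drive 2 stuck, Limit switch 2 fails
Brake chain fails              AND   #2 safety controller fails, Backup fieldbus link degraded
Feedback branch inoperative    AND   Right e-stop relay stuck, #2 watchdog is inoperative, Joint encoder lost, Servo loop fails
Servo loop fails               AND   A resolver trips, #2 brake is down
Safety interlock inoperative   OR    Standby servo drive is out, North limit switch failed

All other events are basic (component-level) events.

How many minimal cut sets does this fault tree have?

Safety interlock inoperative [OR]: union of children's cut sets → 2 cut set(s).
Servo loop fails [AND]: one cut set from each child combined → 1 × 1 = 1 cut set(s).
Feedback branch inoperative [AND]: one cut set from each child combined → 1 × 1 × 1 × 1 = 1 cut set(s).
Brake chain fails [AND]: one cut set from each child combined → 1 × 1 = 1 cut set(s).
E-stop path fails [AND]: one cut set from each child combined → 1 × 1 × 1 × 1 = 1 cut set(s).
Controller stage lost [AND]: one cut set from each child combined → 1 × 1 × 1 = 1 cut set(s).
Safety interlock 2 down [OR]: union of children's cut sets → 3 cut set(s).
Robot arm uncommanded motion [OR]: union of children's cut sets → 6 cut set(s).
Minimal cut sets: {Standby servo drive is out}; {North limit switch failed}; {#2 brake is down, #2 watchdog is inoperative, A resolver trips, Joint encoder lost, Right e-stop relay stuck}; {#2 safety controller fails, A servo drive 2 stuck, Backup fieldbus link degraded, Inboard e-stop relay 2 fails, Limit switch 2 fails, Secondary motor is down, Watchdog 2 is down}; {Joint encoder 2 failed}; {South resolver 2 trips}.

6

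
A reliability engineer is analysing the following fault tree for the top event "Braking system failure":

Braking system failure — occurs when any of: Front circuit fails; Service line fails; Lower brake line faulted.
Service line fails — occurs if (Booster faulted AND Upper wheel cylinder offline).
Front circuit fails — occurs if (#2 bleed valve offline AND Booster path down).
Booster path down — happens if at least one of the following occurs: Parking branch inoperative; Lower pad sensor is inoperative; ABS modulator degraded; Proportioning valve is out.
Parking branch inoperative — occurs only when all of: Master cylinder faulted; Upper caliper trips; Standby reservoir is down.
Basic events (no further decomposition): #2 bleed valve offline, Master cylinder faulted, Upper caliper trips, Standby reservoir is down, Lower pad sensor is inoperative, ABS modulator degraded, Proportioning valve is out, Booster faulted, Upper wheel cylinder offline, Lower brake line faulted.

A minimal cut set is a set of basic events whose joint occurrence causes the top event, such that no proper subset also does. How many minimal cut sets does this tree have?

Parking branch inoperative [AND]: one cut set from each child combined → 1 × 1 × 1 = 1 cut set(s).
Booster path down [OR]: union of children's cut sets → 4 cut set(s).
Front circuit fails [AND]: one cut set from each child combined → 1 × 4 = 4 cut set(s).
Service line fails [AND]: one cut set from each child combined → 1 × 1 = 1 cut set(s).
Braking system failure [OR]: union of children's cut sets → 6 cut set(s).
Minimal cut sets: {#2 bleed valve offline, Master cylinder faulted, Standby reservoir is down, Upper caliper trips}; {#2 bleed valve offline, Lower pad sensor is inoperative}; {#2 bleed valve offline, ABS modulator degraded}; {#2 bleed valve offline, Proportioning valve is out}; {Booster faulted, Upper wheel cylinder offline}; {Lower brake line faulted}.

6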